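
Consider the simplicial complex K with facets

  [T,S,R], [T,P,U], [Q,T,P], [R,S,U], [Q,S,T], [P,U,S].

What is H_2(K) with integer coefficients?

H_2 ≅ 0.

Take the total order P < Q < R < S < T < U on the vertex set. Then K (dimension 2) consists of the simplices:

  0-simplices (6): P, Q, R, S, T, U
  1-simplices (12): PQ, PS, PT, PU, QS, QT, RS, RT, RU, ST, SU, TU
  2-simplices (6): PQT, PSU, PTU, QST, RST, RSU

giving chain groups C_0 ≅ Z^6, C_1 ≅ Z^12, C_2 ≅ Z^6.

∂_1: C_1 → C_0 is given by ∂[p,q] = [q] − [p]. For instance
  ∂PQ = Q − P.
This gives a 6×12 integer matrix of rank 5; reducing to Smith normal form yields diagonal entries (1,1,1,1,1).

The boundary map ∂_2: C_2 → C_1 sends each 2-simplex [p,q,r] to [q,r] − [p,r] + [p,q]. For instance
  ∂RST = ST − RT + RS,
  ∂RSU = SU − RU + RS.
The 12×6 boundary matrix has rank 6 and Smith normal form diag(1,1,1,1,1,1).

Computing H_k = (kernel of ∂_k) / (image of ∂_{k+1}):

  H_2: rank ker ∂_2 − rank ∂_3 = (6 − 6) − 0 = 0, and there is no ∂_3, so H_2 = 0.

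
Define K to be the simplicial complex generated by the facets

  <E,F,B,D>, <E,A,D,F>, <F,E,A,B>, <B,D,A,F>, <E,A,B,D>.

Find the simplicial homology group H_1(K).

H_1 ≅ 0.

Fix the vertex order A < B < D < E < F and write every simplex with vertices in increasing order. Then dim K = 3 and the simplices of K are:

  0-simplices (5): A, B, D, E, F
  1-simplices (10): AB, AD, AE, AF, BD, BE, BF, DE, DF, EF
  2-simplices (10): ABD, ABE, ABF, ADE, ADF, AEF, BDE, BDF, BEF, DEF
  3-simplices (5): ABDE, ABDF, ABEF, ADEF, BDEF

so the chain groups are C_0 ≅ Z^5, C_1 ≅ Z^10, C_2 ≅ Z^10, C_3 ≅ Z^5.

∂_1: C_1 → C_0 is given by ∂[p,q] = [q] − [p].
This gives a 5×10 integer matrix of rank 4; reducing to Smith normal form yields diagonal entries (1,1,1,1).

∂_2: C_2 → C_1 acts by ∂[p,q,r] = [q,r] − [p,r] + [p,q]. For instance
  ∂ADF = DF − AF + AD,
  ∂DEF = EF − DF + DE.
This gives a 10×10 integer matrix of rank 6; reducing to Smith normal form yields diagonal entries (1,1,1,1,1,1).

The boundary map ∂_3: C_3 → C_2 sends each 3-simplex σ to the alternating sum Σ_i (−1)^i (σ with its i-th vertex removed). For instance
  ∂ADEF = DEF − AEF + ADF − ADE,
  ∂BDEF = DEF − BEF + BDF − BDE.
This gives a 10×5 integer matrix of rank 4; reducing to Smith normal form yields diagonal entries (1,1,1,1).

Now H_k = ker ∂_k / im ∂_{k+1}, so:

  H_1: rank ker ∂_1 − rank ∂_2 = (10 − 4) − 6 = 0, and the invariant factors of ∂_2 are all 1, so H_1 = 0.

(K is a triangulation of the 3-sphere S^3.)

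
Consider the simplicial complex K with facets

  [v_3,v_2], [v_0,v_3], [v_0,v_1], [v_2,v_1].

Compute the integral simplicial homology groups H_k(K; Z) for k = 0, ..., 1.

H_0 = Z,  H_1 = Z.

Order the vertices as v_0 < v_1 < v_2 < v_3. Listing each simplex with vertices in this order, K has dimension 1 with simplices:

  0-simplices (4): [v_0], [v_1], [v_2], [v_3]
  1-simplices (4): [v_0,v_1], [v_0,v_3], [v_1,v_2], [v_2,v_3]

giving chain groups C_0 ≅ Z^4, C_1 ≅ Z^4.

The boundary map ∂_1: C_1 → C_0 maps an edge to its endpoints' difference, ∂[p,q] = q − p.
The 4×4 boundary matrix has rank 3 and Smith normal form diag(1,1,1).

Now H_k = ker ∂_k / im ∂_{k+1}, so:

  H_0: rank C_0 − rank ∂_1 = 4 − 3 = 1, and the invariant factors of ∂_1 are all 1, so H_0 = Z.
  H_1: rank ker ∂_1 − rank ∂_2 = (4 − 3) − 0 = 1, and there is no ∂_2, so H_1 = Z.

As a check, the Euler characteristic is 4 − 4 = 0, which agrees with 1 − 1 = 0.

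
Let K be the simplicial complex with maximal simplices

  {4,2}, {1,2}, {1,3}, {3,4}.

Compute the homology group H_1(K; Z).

We work with the vertex ordering 1 < 2 < 3 < 4. The simplices of K, each written with vertices in increasing order, are:

  0-simplices (4): [1], [2], [3], [4]
  1-simplices (4): [1,2], [1,3], [2,4], [3,4]

Hence C_0 ≅ Z^4, C_1 ≅ Z^4.

Boundary ∂_1: C_1 → C_0 maps an edge to its endpoints' difference, ∂[p,q] = q − p. For instance
  ∂[3,4] = [4] − [3].
As a 4×4 matrix over Z this has rank 3, with invariant factors (1,1,1).

From H_k ≅ ker(∂_k) / im(∂_{k+1}) we obtain:

  H_1: rank ker ∂_1 − rank ∂_2 = (4 − 3) − 0 = 1, and there is no ∂_2, so H_1 ≅ Z.

H_1 ≅ Z.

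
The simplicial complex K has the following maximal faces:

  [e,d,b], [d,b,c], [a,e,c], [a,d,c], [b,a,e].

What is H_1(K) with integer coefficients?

K has 5 vertices, 10 edges, 5 triangles.
rank ∂_1 = 4, rank ∂_2 = 5 ⇒ b_1 = 10 − 4 − 5 = 1; all invariant factors of ∂_2 are 1 so no torsion. So H_1 ≅ Z.

H_1 = Z.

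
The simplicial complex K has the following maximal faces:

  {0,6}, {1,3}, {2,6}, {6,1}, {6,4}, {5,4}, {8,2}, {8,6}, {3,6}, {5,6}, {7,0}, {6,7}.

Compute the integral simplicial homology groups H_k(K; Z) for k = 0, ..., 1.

K has 9 vertices, 12 edges.
rank ∂_0 = 0, rank ∂_1 = 8 ⇒ b_0 = 9 − 0 − 8 = 1; all invariant factors of ∂_1 are 1 so no torsion. So H_0 ≅ Z.
rank ∂_1 = 8, rank ∂_2 = 0 ⇒ b_1 = 12 − 8 − 0 = 4. So H_1 ≅ Z^4.

H_0 = Z,  H_1 = Z^4.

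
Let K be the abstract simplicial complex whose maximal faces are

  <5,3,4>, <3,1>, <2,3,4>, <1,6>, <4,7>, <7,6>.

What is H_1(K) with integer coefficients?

H_1 ≅ Z.

We work with the vertex ordering 1 < 2 < 3 < 4 < 5 < 6 < 7. The simplices of K, each written with vertices in increasing order, are:

  0-simplices (7): [1], [2], [3], [4], [5], [6], [7]
  1-simplices (9): [1,3], [1,6], [2,3], [2,4], [3,4], [3,5], [4,5], [4,7], [6,7]
  2-simplices (2): [2,3,4], [3,4,5]

Hence C_0 ≅ Z^7, C_1 ≅ Z^9, C_2 ≅ Z^2.

The boundary map ∂_1: C_1 → C_0 maps an edge to its endpoints' difference, ∂[p,q] = q − p. For instance
  ∂[6,7] = [7] − [6].
This gives a 7×9 integer matrix of rank 6; reducing to Smith normal form yields diagonal entries (1,1,1,1,1,1).

The boundary map ∂_2: C_2 → C_1 acts by ∂[p,q,r] = [q,r] − [p,r] + [p,q]. For instance
  ∂[2,3,4] = [3,4] − [2,4] + [2,3],
  ∂[3,4,5] = [4,5] − [3,5] + [3,4].
The 9×2 boundary matrix has rank 2 and Smith normal form diag(1,1).

From H_k ≅ ker(∂_k) / im(∂_{k+1}) we obtain:

  H_1: rank ker ∂_1 − rank ∂_2 = (9 − 6) − 2 = 1, and the invariant factors of ∂_2 are all 1, so H_1 = Z.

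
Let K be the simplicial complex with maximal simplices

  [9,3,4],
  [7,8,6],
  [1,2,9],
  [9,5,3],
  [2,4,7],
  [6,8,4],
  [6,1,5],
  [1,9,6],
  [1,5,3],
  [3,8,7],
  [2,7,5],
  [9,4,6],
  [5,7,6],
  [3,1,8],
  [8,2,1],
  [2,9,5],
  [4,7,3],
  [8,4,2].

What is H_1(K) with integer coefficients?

H_1 = Z ⊕ Z_2.

We work with the vertex ordering 1 < 2 < 3 < 4 < 5 < 6 < 7 < 8 < 9. The simplices of K, each written with vertices in increasing order, are:

  0-simplices (9): [1], [2], [3], [4], [5], [6], [7], [8], [9]
  1-simplices (27): (27 of them)
  2-simplices (18): [1,2,8], [1,2,9], [1,3,5], [1,3,8], [1,5,6], [1,6,9], [2,4,7], [2,4,8], [2,5,7], [2,5,9], [3,4,7], [3,4,9], [3,5,9], [3,7,8], [4,6,8], [4,6,9], [5,6,7], [6,7,8]

giving chain groups C_0 ≅ Z^9, C_1 ≅ Z^27, C_2 ≅ Z^18.

The boundary map ∂_1: C_1 → C_0 sends each edge [p,q] (with p < q) to q − p. For instance
  ∂[4,7] = [7] − [4].
As a 9×27 matrix over Z this has rank 8, with invariant factors (1,1,1,1,1,1,1,1).

∂_2: C_2 → C_1 sends each 2-simplex [p,q,r] to [q,r] − [p,r] + [p,q]. For instance
  ∂[1,6,9] = [6,9] − [1,9] + [1,6],
  ∂[1,3,5] = [3,5] − [1,5] + [1,3].
The resulting 27×18 matrix has rank 18, and its Smith normal form has invariant factors (1,1,1,1,1,1,1,1,1,1,1,1,1,1,1,1,1,2).

Now H_k = ker ∂_k / im ∂_{k+1}, so:

  H_1: rank ker ∂_1 − rank ∂_2 = (27 − 8) − 18 = 1, and ∂_2 has invariant factor 2 > 1, so H_1 = Z ⊕ Z_2.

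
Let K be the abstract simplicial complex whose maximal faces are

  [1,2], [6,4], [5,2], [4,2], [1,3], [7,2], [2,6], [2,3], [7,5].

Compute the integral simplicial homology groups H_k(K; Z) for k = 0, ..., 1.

H_0 ≅ Z,  H_1 ≅ Z^3.

Order the vertices as 1 < 2 < 3 < 4 < 5 < 6 < 7. Listing each simplex with vertices in this order, K has dimension 1 with simplices:

  0-simplices (7): [1], [2], [3], [4], [5], [6], [7]
  1-simplices (9): [1,2], [1,3], [2,3], [2,4], [2,5], [2,6], [2,7], [4,6], [5,7]

giving chain groups C_0 ≅ Z^7, C_1 ≅ Z^9.

The boundary map ∂_1: C_1 → C_0 is given by ∂[p,q] = [q] − [p].
The 7×9 boundary matrix has rank 6 and Smith normal form diag(1,1,1,1,1,1).

From H_k ≅ ker(∂_k) / im(∂_{k+1}) we obtain:

  H_0: rank C_0 − rank ∂_1 = 7 − 6 = 1, and the invariant factors of ∂_1 are all 1, so H_0 = Z.
  H_1: rank ker ∂_1 − rank ∂_2 = (9 − 6) − 0 = 3, and there is no ∂_2, so H_1 = Z^3.

As a check, the Euler characteristic is 7 − 9 = -2, which agrees with 1 − 3 = -2.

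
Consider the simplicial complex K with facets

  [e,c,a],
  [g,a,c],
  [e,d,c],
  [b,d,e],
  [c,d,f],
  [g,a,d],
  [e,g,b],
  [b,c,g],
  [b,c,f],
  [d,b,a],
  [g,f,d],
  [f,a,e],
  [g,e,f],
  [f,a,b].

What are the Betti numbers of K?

Fix the vertex order a < b < c < d < e < f < g and write every simplex with vertices in increasing order. Then dim K = 2 and the simplices of K are:

  0-simplices (7): a, b, c, d, e, f, g
  1-simplices (21): ab, ac, ad, ae, af, ag, bc, bd, be, bf, bg, cd, ce, cf, cg, de, df, dg, ef, eg, fg
  2-simplices (14): abd, abf, ace, acg, adg, aef, bcf, bcg, bde, beg, cde, cdf, dfg, efg

giving chain groups C_0 ≅ Z^7, C_1 ≅ Z^21, C_2 ≅ Z^14.

The boundary map ∂_1: C_1 → C_0 is given by ∂[p,q] = [q] − [p].
As a 7×21 matrix over Z this has rank 6, with invariant factors (1,1,1,1,1,1).

∂_2: C_2 → C_1 sends each 2-simplex [p,q,r] to [q,r] − [p,r] + [p,q]. For instance
  ∂cdf = df − cf + cd,
  ∂aef = ef − af + ae.
The 21×14 boundary matrix has rank 13 and Smith normal form diag(1,1,1,1,1,1,1,1,1,1,1,1,1).

From H_k ≅ ker(∂_k) / im(∂_{k+1}) we obtain:

  H_0: rank C_0 − rank ∂_1 = 7 − 6 = 1, and the invariant factors of ∂_1 are all 1, so H_0 ≅ Z.
  H_1: rank ker ∂_1 − rank ∂_2 = (21 − 6) − 13 = 2, and the invariant factors of ∂_2 are all 1, so H_1 ≅ Z^2.
  H_2: rank ker ∂_2 − rank ∂_3 = (14 − 13) − 0 = 1, and there is no ∂_3, so H_2 ≅ Z.

Hence the Betti numbers are b_0 = 1, b_1 = 2, b_2 = 1.

b_0 = 1, b_1 = 2, b_2 = 1.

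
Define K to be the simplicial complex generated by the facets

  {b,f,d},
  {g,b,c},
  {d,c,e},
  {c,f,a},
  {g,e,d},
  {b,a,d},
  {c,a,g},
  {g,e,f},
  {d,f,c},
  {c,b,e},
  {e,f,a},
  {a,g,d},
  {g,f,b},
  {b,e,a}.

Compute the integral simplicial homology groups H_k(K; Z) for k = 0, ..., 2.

H_0 = Z,  H_1 = Z^2,  H_2 = Z.

Order the vertices as a < b < c < d < e < f < g. Listing each simplex with vertices in this order, K has dimension 2 with simplices:

  0-simplices (7): a, b, c, d, e, f, g
  1-simplices (21): ab, ac, ad, ae, af, ag, bc, bd, be, bf, bg, cd, ce, cf, cg, de, df, dg, ef, eg, fg
  2-simplices (14): abd, abe, acf, acg, adg, aef, bce, bcg, bdf, bfg, cde, cdf, deg, efg

Hence C_0 ≅ Z^7, C_1 ≅ Z^21, C_2 ≅ Z^14.

The boundary map ∂_1: C_1 → C_0 is given by ∂[p,q] = [q] − [p].
This gives a 7×21 integer matrix of rank 6; reducing to Smith normal form yields diagonal entries (1,1,1,1,1,1).

Boundary ∂_2: C_2 → C_1 acts by ∂[p,q,r] = [q,r] − [p,r] + [p,q]. For instance
  ∂bce = ce − be + bc,
  ∂abe = be − ae + ab.
The resulting 21×14 matrix has rank 13, and its Smith normal form has invariant factors (1,1,1,1,1,1,1,1,1,1,1,1,1).

From H_k ≅ ker(∂_k) / im(∂_{k+1}) we obtain:

  H_0: rank C_0 − rank ∂_1 = 7 − 6 = 1, and the invariant factors of ∂_1 are all 1, so H_0 = Z.
  H_1: rank ker ∂_1 − rank ∂_2 = (21 − 6) − 13 = 2, and the invariant factors of ∂_2 are all 1, so H_1 = Z^2.
  H_2: rank ker ∂_2 − rank ∂_3 = (14 − 13) − 0 = 1, and there is no ∂_3, so H_2 = Z.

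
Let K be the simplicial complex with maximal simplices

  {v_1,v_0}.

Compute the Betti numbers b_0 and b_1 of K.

Order the vertices as v_0 < v_1. Listing each simplex with vertices in this order, K has dimension 1 with simplices:

  0-simplices (2): [v_0], [v_1]
  1-simplices (1): [v_0,v_1]

so the chain groups are C_0 ≅ Z^2, C_1 ≅ Z^1.

Boundary ∂_1: C_1 → C_0 sends each edge [p,q] (with p < q) to q − p. For instance
  ∂[v_0,v_1] = [v_1] − [v_0].
As a 2×1 matrix over Z this has rank 1, with invariant factors (1).

Reading off H_k = ker ∂_k / im ∂_{k+1}:

  H_0: rank C_0 − rank ∂_1 = 2 − 1 = 1, and the invariant factors of ∂_1 are all 1, so H_0 = Z.
  H_1: rank ker ∂_1 − rank ∂_2 = (1 − 1) − 0 = 0, and there is no ∂_2, so H_1 = 0.

Hence the Betti numbers are b_0 = 1, b_1 = 0.

b_0 = 1, b_1 = 0.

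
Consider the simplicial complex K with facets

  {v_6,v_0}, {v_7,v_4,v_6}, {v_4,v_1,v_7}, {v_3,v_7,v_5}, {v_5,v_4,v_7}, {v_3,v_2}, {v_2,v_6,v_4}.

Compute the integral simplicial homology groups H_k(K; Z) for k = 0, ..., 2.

K has 8 vertices, 13 edges, 5 triangles.
rank ∂_0 = 0, rank ∂_1 = 7 ⇒ b_0 = 8 − 0 − 7 = 1; all invariant factors of ∂_1 are 1 so no torsion. So H_0 = Z.
rank ∂_1 = 7, rank ∂_2 = 5 ⇒ b_1 = 13 − 7 − 5 = 1; all invariant factors of ∂_2 are 1 so no torsion. So H_1 = Z.
rank ∂_2 = 5, rank ∂_3 = 0 ⇒ b_2 = 5 − 5 − 0 = 0. So H_2 = 0.

H_0 ≅ Z,  H_1 ≅ Z,  H_2 = 0.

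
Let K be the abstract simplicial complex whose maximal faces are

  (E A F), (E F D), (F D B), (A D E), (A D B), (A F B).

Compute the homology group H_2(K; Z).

H_2 = Z.

We work with the vertex ordering A < B < D < E < F. The simplices of K, each written with vertices in increasing order, are:

  0-simplices (5): A, B, D, E, F
  1-simplices (9): AB, AD, AE, AF, BD, BF, DE, DF, EF
  2-simplices (6): ABD, ABF, ADE, AEF, BDF, DEF

giving chain groups C_0 ≅ Z^5, C_1 ≅ Z^9, C_2 ≅ Z^6.

Boundary ∂_1: C_1 → C_0 is given by ∂[p,q] = [q] − [p].
This gives a 5×9 integer matrix of rank 4; reducing to Smith normal form yields diagonal entries (1,1,1,1).

Boundary ∂_2: C_2 → C_1 sends each 2-simplex [p,q,r] to [q,r] − [p,r] + [p,q]. For instance
  ∂ADE = DE − AE + AD,
  ∂BDF = DF − BF + BD.
As a 9×6 matrix over Z this has rank 5, with invariant factors (1,1,1,1,1).

Reading off H_k = ker ∂_k / im ∂_{k+1}:

  H_2: rank ker ∂_2 − rank ∂_3 = (6 − 5) − 0 = 1, and there is no ∂_3, so H_2 ≅ Z.

(K is a triangulation of the 2-sphere S^2.)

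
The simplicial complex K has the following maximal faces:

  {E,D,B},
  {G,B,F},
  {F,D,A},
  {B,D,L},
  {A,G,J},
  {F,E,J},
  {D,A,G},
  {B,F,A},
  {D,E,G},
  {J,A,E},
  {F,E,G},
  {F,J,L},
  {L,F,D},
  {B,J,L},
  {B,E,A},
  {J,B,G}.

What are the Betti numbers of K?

b_0 = 1, b_1 = 2, b_2 = 1.

K has 8 vertices, 24 edges, 16 triangles.
rank ∂_0 = 0, rank ∂_1 = 7 ⇒ b_0 = 8 − 0 − 7 = 1; all invariant factors of ∂_1 are 1 so no torsion. So H_0 = Z.
rank ∂_1 = 7, rank ∂_2 = 15 ⇒ b_1 = 24 − 7 − 15 = 2; all invariant factors of ∂_2 are 1 so no torsion. So H_1 = Z^2.
rank ∂_2 = 15, rank ∂_3 = 0 ⇒ b_2 = 16 − 15 − 0 = 1. So H_2 = Z.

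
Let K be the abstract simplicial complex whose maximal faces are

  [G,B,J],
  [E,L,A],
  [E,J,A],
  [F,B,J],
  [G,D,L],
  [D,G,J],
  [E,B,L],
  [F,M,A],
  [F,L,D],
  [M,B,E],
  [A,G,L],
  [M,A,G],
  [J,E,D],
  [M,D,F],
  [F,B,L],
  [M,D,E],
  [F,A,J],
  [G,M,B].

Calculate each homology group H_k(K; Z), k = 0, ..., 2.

Take the total order A < B < D < E < F < G < J < L < M on the vertex set. Then K (dimension 2) consists of the simplices:

  0-simplices (9): A, B, D, E, F, G, J, L, M
  1-simplices (27): AE, AF, AG, AJ, AL, AM, BE, BF, BG, BJ, BL, BM, DE, DF, DG, DJ, DL, DM, EJ, EL, EM, FJ, FL, FM, GJ, GL, GM
  2-simplices (18): AEJ, AEL, AFJ, AFM, AGL, AGM, BEL, BEM, BFJ, BFL, BGJ, BGM, DEJ, DEM, DFL, DFM, DGJ, DGL

giving chain groups C_0 ≅ Z^9, C_1 ≅ Z^27, C_2 ≅ Z^18.

∂_1: C_1 → C_0 is given by ∂[p,q] = [q] − [p]. For instance
  ∂EL = L − E.
The 9×27 boundary matrix has rank 8 and Smith normal form diag(1,1,1,1,1,1,1,1).

Boundary ∂_2: C_2 → C_1 sends each 2-simplex [p,q,r] to [q,r] − [p,r] + [p,q]. For instance
  ∂BGJ = GJ − BJ + BG,
  ∂AGM = GM − AM + AG.
This gives a 27×18 integer matrix of rank 17; reducing to Smith normal form yields diagonal entries (1,1,1,1,1,1,1,1,1,1,1,1,1,1,1,1,1).

From H_k ≅ ker(∂_k) / im(∂_{k+1}) we obtain:

  H_0: rank C_0 − rank ∂_1 = 9 − 8 = 1, and the invariant factors of ∂_1 are all 1, so H_0 ≅ Z.
  H_1: rank ker ∂_1 − rank ∂_2 = (27 − 8) − 17 = 2, and the invariant factors of ∂_2 are all 1, so H_1 ≅ Z^2.
  H_2: rank ker ∂_2 − rank ∂_3 = (18 − 17) − 0 = 1, and there is no ∂_3, so H_2 ≅ Z.

H_0 ≅ Z,  H_1 ≅ Z^2,  H_2 ≅ Z.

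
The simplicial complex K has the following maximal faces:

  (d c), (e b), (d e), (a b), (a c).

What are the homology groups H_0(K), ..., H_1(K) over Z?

Order the vertices as a < b < c < d < e. Listing each simplex with vertices in this order, K has dimension 1 with simplices:

  0-simplices (5): a, b, c, d, e
  1-simplices (5): ab, ac, be, cd, de

Hence C_0 ≅ Z^5, C_1 ≅ Z^5.

Boundary ∂_1: C_1 → C_0 is given by ∂[p,q] = [q] − [p]. For instance
  ∂de = e − d.
The 5×5 boundary matrix has rank 4 and Smith normal form diag(1,1,1,1).

From H_k ≅ ker(∂_k) / im(∂_{k+1}) we obtain:

  H_0: rank C_0 − rank ∂_1 = 5 − 4 = 1, and the invariant factors of ∂_1 are all 1, so H_0 = Z.
  H_1: rank ker ∂_1 − rank ∂_2 = (5 − 4) − 0 = 1, and there is no ∂_2, so H_1 = Z.

As a check, the Euler characteristic is 5 − 5 = 0, which agrees with 1 − 1 = 0.

H_0 ≅ Z,  H_1 ≅ Z.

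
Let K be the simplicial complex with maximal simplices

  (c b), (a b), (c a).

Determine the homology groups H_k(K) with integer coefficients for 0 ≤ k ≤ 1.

H_0 = Z,  H_1 = Z.

Fix the vertex order a < b < c and write every simplex with vertices in increasing order. Then dim K = 1 and the simplices of K are:

  0-simplices (3): a, b, c
  1-simplices (3): ab, ac, bc

Hence C_0 ≅ Z^3, C_1 ≅ Z^3.

∂_1: C_1 → C_0 sends each edge [p,q] (with p < q) to q − p.
The resulting 3×3 matrix has rank 2, and its Smith normal form has invariant factors (1,1).

From H_k ≅ ker(∂_k) / im(∂_{k+1}) we obtain:

  H_0: rank C_0 − rank ∂_1 = 3 − 2 = 1, and the invariant factors of ∂_1 are all 1, so H_0 ≅ Z.
  H_1: rank ker ∂_1 − rank ∂_2 = (3 − 2) − 0 = 1, and there is no ∂_2, so H_1 ≅ Z.

As a check, the Euler characteristic is 3 − 3 = 0, which agrees with 1 − 1 = 0.
(K is a triangulation of the circle S^1.)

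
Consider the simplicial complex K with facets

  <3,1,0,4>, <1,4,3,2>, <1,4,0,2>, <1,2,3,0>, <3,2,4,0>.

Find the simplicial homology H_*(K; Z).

Order the vertices as 0 < 1 < 2 < 3 < 4. Listing each simplex with vertices in this order, K has dimension 3 with simplices:

  0-simplices (5): [0], [1], [2], [3], [4]
  1-simplices (10): [0,1], [0,2], [0,3], [0,4], [1,2], [1,3], [1,4], [2,3], [2,4], [3,4]
  2-simplices (10): [0,1,2], [0,1,3], [0,1,4], [0,2,3], [0,2,4], [0,3,4], [1,2,3], [1,2,4], [1,3,4], [2,3,4]
  3-simplices (5): [0,1,2,3], [0,1,2,4], [0,1,3,4], [0,2,3,4], [1,2,3,4]

giving chain groups C_0 ≅ Z^5, C_1 ≅ Z^10, C_2 ≅ Z^10, C_3 ≅ Z^5.

The boundary map ∂_1: C_1 → C_0 is given by ∂[p,q] = [q] − [p]. For instance
  ∂[3,4] = [4] − [3].
This gives a 5×10 integer matrix of rank 4; reducing to Smith normal form yields diagonal entries (1,1,1,1).

The boundary map ∂_2: C_2 → C_1 acts by ∂[p,q,r] = [q,r] − [p,r] + [p,q]. For instance
  ∂[1,2,3] = [2,3] − [1,3] + [1,2],
  ∂[0,3,4] = [3,4] − [0,4] + [0,3].
The resulting 10×10 matrix has rank 6, and its Smith normal form has invariant factors (1,1,1,1,1,1).

∂_3: C_3 → C_2 sends each 3-simplex σ to the alternating sum Σ_i (−1)^i (σ with its i-th vertex removed). For instance
  ∂[0,1,3,4] = [1,3,4] − [0,3,4] + [0,1,4] − [0,1,3],
  ∂[0,2,3,4] = [2,3,4] − [0,3,4] + [0,2,4] − [0,2,3].
As a 10×5 matrix over Z this has rank 4, with invariant factors (1,1,1,1).

From H_k ≅ ker(∂_k) / im(∂_{k+1}) we obtain:

  H_0: rank C_0 − rank ∂_1 = 5 − 4 = 1, and the invariant factors of ∂_1 are all 1, so H_0 ≅ Z.
  H_1: rank ker ∂_1 − rank ∂_2 = (10 − 4) − 6 = 0, and the invariant factors of ∂_2 are all 1, so H_1 ≅ 0.
  H_2: rank ker ∂_2 − rank ∂_3 = (10 − 6) − 4 = 0, and the invariant factors of ∂_3 are all 1, so H_2 ≅ 0.
  H_3: rank ker ∂_3 − rank ∂_4 = (5 − 4) − 0 = 1, and there is no ∂_4, so H_3 ≅ Z.

As a check, the Euler characteristic is 5 − 10 + 10 − 5 = 0, which agrees with 1 − 0 + 0 − 1 = 0.
(K is a triangulation of the 3-sphere S^3.)

H_0 = Z,  H_1 = 0,  H_2 = 0,  H_3 = Z.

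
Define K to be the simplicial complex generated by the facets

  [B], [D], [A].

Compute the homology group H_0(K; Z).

Order the vertices as A < B < D. Listing each simplex with vertices in this order, K has dimension 0 with simplices:

  0-simplices (3): A, B, D

so the chain groups are C_0 ≅ Z^3.

Now H_k = ker ∂_k / im ∂_{k+1}, so:

  H_0: rank C_0 − rank ∂_1 = 3 − 0 = 3, and there is no ∂_1, so H_0 = Z^3.

(K is a triangulation of a set of 3 points.)

H_0 ≅ Z^3.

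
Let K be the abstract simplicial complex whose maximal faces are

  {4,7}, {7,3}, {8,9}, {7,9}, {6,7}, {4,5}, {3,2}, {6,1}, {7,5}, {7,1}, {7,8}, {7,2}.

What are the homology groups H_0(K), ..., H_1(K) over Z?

Order the vertices as 1 < 2 < 3 < 4 < 5 < 6 < 7 < 8 < 9. Listing each simplex with vertices in this order, K has dimension 1 with simplices:

  0-simplices (9): [1], [2], [3], [4], [5], [6], [7], [8], [9]
  1-simplices (12): [1,6], [1,7], [2,3], [2,7], [3,7], [4,5], [4,7], [5,7], [6,7], [7,8], [7,9], [8,9]

so the chain groups are C_0 ≅ Z^9, C_1 ≅ Z^12.

∂_1: C_1 → C_0 sends each edge [p,q] (with p < q) to q − p.
This gives a 9×12 integer matrix of rank 8; reducing to Smith normal form yields diagonal entries (1,1,1,1,1,1,1,1).

Reading off H_k = ker ∂_k / im ∂_{k+1}:

  H_0: rank C_0 − rank ∂_1 = 9 − 8 = 1, and the invariant factors of ∂_1 are all 1, so H_0 = Z.
  H_1: rank ker ∂_1 − rank ∂_2 = (12 − 8) − 0 = 4, and there is no ∂_2, so H_1 = Z^4.

(K is a triangulation of a wedge of 4 circles.)

H_0 = Z,  H_1 = Z^4.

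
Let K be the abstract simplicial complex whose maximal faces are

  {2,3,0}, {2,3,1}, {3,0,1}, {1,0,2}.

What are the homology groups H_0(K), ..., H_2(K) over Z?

Fix the vertex order 0 < 1 < 2 < 3 and write every simplex with vertices in increasing order. Then dim K = 2 and the simplices of K are:

  0-simplices (4): [0], [1], [2], [3]
  1-simplices (6): [0,1], [0,2], [0,3], [1,2], [1,3], [2,3]
  2-simplices (4): [0,1,2], [0,1,3], [0,2,3], [1,2,3]

so the chain groups are C_0 ≅ Z^4, C_1 ≅ Z^6, C_2 ≅ Z^4.

∂_1: C_1 → C_0 is given by ∂[p,q] = [q] − [p].
As a 4×6 matrix over Z this has rank 3, with invariant factors (1,1,1).

The boundary map ∂_2: C_2 → C_1 maps a triangle to the signed sum of its edges. For instance
  ∂[0,1,2] = [1,2] − [0,2] + [0,1],
  ∂[1,2,3] = [2,3] − [1,3] + [1,2].
As a 6×4 matrix over Z this has rank 3, with invariant factors (1,1,1).

Reading off H_k = ker ∂_k / im ∂_{k+1}:

  H_0: rank C_0 − rank ∂_1 = 4 − 3 = 1, and the invariant factors of ∂_1 are all 1, so H_0 = Z.
  H_1: rank ker ∂_1 − rank ∂_2 = (6 − 3) − 3 = 0, and the invariant factors of ∂_2 are all 1, so H_1 = 0.
  H_2: rank ker ∂_2 − rank ∂_3 = (4 − 3) − 0 = 1, and there is no ∂_3, so H_2 = Z.

H_0 ≅ Z,  H_1 = 0,  H_2 ≅ Z.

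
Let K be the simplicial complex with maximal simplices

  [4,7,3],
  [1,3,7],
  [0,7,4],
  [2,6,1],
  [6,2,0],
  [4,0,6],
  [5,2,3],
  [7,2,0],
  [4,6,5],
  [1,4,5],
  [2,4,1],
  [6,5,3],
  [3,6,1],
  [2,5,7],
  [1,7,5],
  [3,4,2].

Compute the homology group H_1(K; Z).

H_1 = Z^2.

Order the vertices as 0 < 1 < 2 < 3 < 4 < 5 < 6 < 7. Listing each simplex with vertices in this order, K has dimension 2 with simplices:

  0-simplices (8): [0], [1], [2], [3], [4], [5], [6], [7]
  1-simplices (24): (24 of them)
  2-simplices (16): [0,2,6], [0,2,7], [0,4,6], [0,4,7], [1,2,4], [1,2,6], [1,3,6], [1,3,7], [1,4,5], [1,5,7], [2,3,4], [2,3,5], [2,5,7], [3,4,7], [3,5,6], [4,5,6]

giving chain groups C_0 ≅ Z^8, C_1 ≅ Z^24, C_2 ≅ Z^16.

∂_1: C_1 → C_0 maps an edge to its endpoints' difference, ∂[p,q] = q − p.
As a 8×24 matrix over Z this has rank 7, with invariant factors (1,1,1,1,1,1,1).

Boundary ∂_2: C_2 → C_1 maps a triangle to the signed sum of its edges. For instance
  ∂[1,5,7] = [5,7] − [1,7] + [1,5],
  ∂[1,4,5] = [4,5] − [1,5] + [1,4].
As a 24×16 matrix over Z this has rank 15, with invariant factors (1,1,1,1,1,1,1,1,1,1,1,1,1,1,1).

Reading off H_k = ker ∂_k / im ∂_{k+1}:

  H_1: rank ker ∂_1 − rank ∂_2 = (24 − 7) − 15 = 2, and the invariant factors of ∂_2 are all 1, so H_1 = Z^2.

(K is a triangulation of the torus T^2.)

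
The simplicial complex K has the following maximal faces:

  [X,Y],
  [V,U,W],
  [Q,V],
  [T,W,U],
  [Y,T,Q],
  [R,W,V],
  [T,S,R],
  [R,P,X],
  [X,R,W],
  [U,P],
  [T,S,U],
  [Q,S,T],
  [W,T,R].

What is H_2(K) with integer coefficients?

K has 10 vertices, 22 edges, 10 triangles.
rank ∂_2 = 10, rank ∂_3 = 0 ⇒ b_2 = 10 − 10 − 0 = 0. So H_2 ≅ 0.

H_2 = 0.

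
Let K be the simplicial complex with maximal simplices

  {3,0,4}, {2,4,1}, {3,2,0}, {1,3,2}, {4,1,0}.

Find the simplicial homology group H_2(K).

We work with the vertex ordering 0 < 1 < 2 < 3 < 4. The simplices of K, each written with vertices in increasing order, are:

  0-simplices (5): [0], [1], [2], [3], [4]
  1-simplices (10): [0,1], [0,2], [0,3], [0,4], [1,2], [1,3], [1,4], [2,3], [2,4], [3,4]
  2-simplices (5): [0,1,4], [0,2,3], [0,3,4], [1,2,3], [1,2,4]

so the chain groups are C_0 ≅ Z^5, C_1 ≅ Z^10, C_2 ≅ Z^5.

∂_1: C_1 → C_0 maps an edge to its endpoints' difference, ∂[p,q] = q − p. For instance
  ∂[1,2] = [2] − [1].
The 5×10 boundary matrix has rank 4 and Smith normal form diag(1,1,1,1).

The boundary map ∂_2: C_2 → C_1 sends each 2-simplex [p,q,r] to [q,r] − [p,r] + [p,q]. For instance
  ∂[0,3,4] = [3,4] − [0,4] + [0,3],
  ∂[0,2,3] = [2,3] − [0,3] + [0,2].
The 10×5 boundary matrix has rank 5 and Smith normal form diag(1,1,1,1,1).

Reading off H_k = ker ∂_k / im ∂_{k+1}:

  H_2: rank ker ∂_2 − rank ∂_3 = (5 − 5) − 0 = 0, and there is no ∂_3, so H_2 ≅ 0.

(K is a triangulation of the Möbius band.)

H_2 = 0.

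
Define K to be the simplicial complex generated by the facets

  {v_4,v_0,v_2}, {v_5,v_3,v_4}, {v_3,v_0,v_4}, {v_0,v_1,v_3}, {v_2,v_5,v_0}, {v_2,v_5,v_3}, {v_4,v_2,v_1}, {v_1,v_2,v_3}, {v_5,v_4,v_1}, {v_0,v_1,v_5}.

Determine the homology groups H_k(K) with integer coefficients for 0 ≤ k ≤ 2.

H_0 = Z,  H_1 = Z_2,  H_2 = 0.

Take the total order v_0 < v_1 < v_2 < v_3 < v_4 < v_5 on the vertex set. Then K (dimension 2) consists of the simplices:

  0-simplices (6): [v_0], [v_1], [v_2], [v_3], [v_4], [v_5]
  1-simplices (15): (15 of them)
  2-simplices (10): [v_0,v_1,v_3], [v_0,v_1,v_5], [v_0,v_2,v_4], [v_0,v_2,v_5], [v_0,v_3,v_4], [v_1,v_2,v_3], [v_1,v_2,v_4], [v_1,v_4,v_5], [v_2,v_3,v_5], [v_3,v_4,v_5]

giving chain groups C_0 ≅ Z^6, C_1 ≅ Z^15, C_2 ≅ Z^10.

Boundary ∂_1: C_1 → C_0 is given by ∂[p,q] = [q] − [p]. For instance
  ∂[v_2,v_4] = [v_4] − [v_2].
The resulting 6×15 matrix has rank 5, and its Smith normal form has invariant factors (1,1,1,1,1).

∂_2: C_2 → C_1 sends each 2-simplex [p,q,r] to [q,r] − [p,r] + [p,q]. For instance
  ∂[v_1,v_2,v_4] = [v_2,v_4] − [v_1,v_4] + [v_1,v_2],
  ∂[v_3,v_4,v_5] = [v_4,v_5] − [v_3,v_5] + [v_3,v_4].
This gives a 15×10 integer matrix of rank 10; reducing to Smith normal form yields diagonal entries (1,1,1,1,1,1,1,1,1,2).

Computing H_k = (kernel of ∂_k) / (image of ∂_{k+1}):

  H_0: rank C_0 − rank ∂_1 = 6 − 5 = 1, and the invariant factors of ∂_1 are all 1, so H_0 ≅ Z.
  H_1: rank ker ∂_1 − rank ∂_2 = (15 − 5) − 10 = 0, and ∂_2 has invariant factor 2 > 1, so H_1 ≅ Z_2.
  H_2: rank ker ∂_2 − rank ∂_3 = (10 − 10) − 0 = 0, and there is no ∂_3, so H_2 ≅ 0.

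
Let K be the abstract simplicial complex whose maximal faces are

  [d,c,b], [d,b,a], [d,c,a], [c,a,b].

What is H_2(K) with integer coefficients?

Take the total order a < b < c < d on the vertex set. Then K (dimension 2) consists of the simplices:

  0-simplices (4): a, b, c, d
  1-simplices (6): ab, ac, ad, bc, bd, cd
  2-simplices (4): abc, abd, acd, bcd

Hence C_0 ≅ Z^4, C_1 ≅ Z^6, C_2 ≅ Z^4.

Boundary ∂_1: C_1 → C_0 maps an edge to its endpoints' difference, ∂[p,q] = q − p. For instance
  ∂ad = d − a.
The 4×6 boundary matrix has rank 3 and Smith normal form diag(1,1,1).

∂_2: C_2 → C_1 maps a triangle to the signed sum of its edges. For instance
  ∂abd = bd − ad + ab,
  ∂abc = bc − ac + ab.
The 6×4 boundary matrix has rank 3 and Smith normal form diag(1,1,1).

Now H_k = ker ∂_k / im ∂_{k+1}, so:

  H_2: rank ker ∂_2 − rank ∂_3 = (4 − 3) − 0 = 1, and there is no ∂_3, so H_2 ≅ Z.

H_2 = Z.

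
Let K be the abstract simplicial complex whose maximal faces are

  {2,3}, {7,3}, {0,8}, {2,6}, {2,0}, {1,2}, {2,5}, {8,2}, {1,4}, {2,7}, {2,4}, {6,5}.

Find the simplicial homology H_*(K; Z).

H_0 = Z,  H_1 = Z^4.

Take the total order 0 < 1 < 2 < 3 < 4 < 5 < 6 < 7 < 8 on the vertex set. Then K (dimension 1) consists of the simplices:

  0-simplices (9): [0], [1], [2], [3], [4], [5], [6], [7], [8]
  1-simplices (12): [0,2], [0,8], [1,2], [1,4], [2,3], [2,4], [2,5], [2,6], [2,7], [2,8], [3,7], [5,6]

so the chain groups are C_0 ≅ Z^9, C_1 ≅ Z^12.

The boundary map ∂_1: C_1 → C_0 sends each edge [p,q] (with p < q) to q − p. For instance
  ∂[2,5] = [5] − [2].
The 9×12 boundary matrix has rank 8 and Smith normal form diag(1,1,1,1,1,1,1,1).

From H_k ≅ ker(∂_k) / im(∂_{k+1}) we obtain:

  H_0: rank C_0 − rank ∂_1 = 9 − 8 = 1, and the invariant factors of ∂_1 are all 1, so H_0 ≅ Z.
  H_1: rank ker ∂_1 − rank ∂_2 = (12 − 8) − 0 = 4, and there is no ∂_2, so H_1 ≅ Z^4.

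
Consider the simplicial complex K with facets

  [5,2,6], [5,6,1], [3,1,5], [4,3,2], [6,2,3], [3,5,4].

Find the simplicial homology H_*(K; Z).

We work with the vertex ordering 1 < 2 < 3 < 4 < 5 < 6. The simplices of K, each written with vertices in increasing order, are:

  0-simplices (6): [1], [2], [3], [4], [5], [6]
  1-simplices (12): [1,3], [1,5], [1,6], [2,3], [2,4], [2,5], [2,6], [3,4], [3,5], [3,6], [4,5], [5,6]
  2-simplices (6): [1,3,5], [1,5,6], [2,3,4], [2,3,6], [2,5,6], [3,4,5]

so the chain groups are C_0 ≅ Z^6, C_1 ≅ Z^12, C_2 ≅ Z^6.

Boundary ∂_1: C_1 → C_0 is given by ∂[p,q] = [q] − [p].
As a 6×12 matrix over Z this has rank 5, with invariant factors (1,1,1,1,1).

∂_2: C_2 → C_1 sends each 2-simplex [p,q,r] to [q,r] − [p,r] + [p,q]. For instance
  ∂[3,4,5] = [4,5] − [3,5] + [3,4],
  ∂[2,3,6] = [3,6] − [2,6] + [2,3].
This gives a 12×6 integer matrix of rank 6; reducing to Smith normal form yields diagonal entries (1,1,1,1,1,1).

Computing H_k = (kernel of ∂_k) / (image of ∂_{k+1}):

  H_0: rank C_0 − rank ∂_1 = 6 − 5 = 1, and the invariant factors of ∂_1 are all 1, so H_0 = Z.
  H_1: rank ker ∂_1 − rank ∂_2 = (12 − 5) − 6 = 1, and the invariant factors of ∂_2 are all 1, so H_1 = Z.
  H_2: rank ker ∂_2 − rank ∂_3 = (6 − 6) − 0 = 0, and there is no ∂_3, so H_2 = 0.

As a check, the Euler characteristic is 6 − 12 + 6 = 0, which agrees with 1 − 1 + 0 = 0.

H_0 ≅ Z,  H_1 ≅ Z,  H_2 = 0.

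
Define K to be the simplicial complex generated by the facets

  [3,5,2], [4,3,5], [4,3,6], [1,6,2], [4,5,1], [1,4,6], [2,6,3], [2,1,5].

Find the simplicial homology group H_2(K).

H_2 ≅ Z.

K has 6 vertices, 12 edges, 8 triangles.
rank ∂_2 = 7, rank ∂_3 = 0 ⇒ b_2 = 8 − 7 − 0 = 1. So H_2 ≅ Z.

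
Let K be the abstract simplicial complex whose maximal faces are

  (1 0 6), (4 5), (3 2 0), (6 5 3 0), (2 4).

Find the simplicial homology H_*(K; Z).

Take the total order 0 < 1 < 2 < 3 < 4 < 5 < 6 on the vertex set. Then K (dimension 3) consists of the simplices:

  0-simplices (7): [0], [1], [2], [3], [4], [5], [6]
  1-simplices (12): [0,1], [0,2], [0,3], [0,5], [0,6], [1,6], [2,3], [2,4], [3,5], [3,6], [4,5], [5,6]
  2-simplices (6): [0,1,6], [0,2,3], [0,3,5], [0,3,6], [0,5,6], [3,5,6]
  3-simplices (1): [0,3,5,6]

giving chain groups C_0 ≅ Z^7, C_1 ≅ Z^12, C_2 ≅ Z^6, C_3 ≅ Z^1.

The boundary map ∂_1: C_1 → C_0 sends each edge [p,q] (with p < q) to q − p. For instance
  ∂[0,5] = [5] − [0].
As a 7×12 matrix over Z this has rank 6, with invariant factors (1,1,1,1,1,1).

The boundary map ∂_2: C_2 → C_1 sends each 2-simplex [p,q,r] to [q,r] − [p,r] + [p,q]. For instance
  ∂[0,3,5] = [3,5] − [0,5] + [0,3],
  ∂[0,5,6] = [5,6] − [0,6] + [0,5].
The 12×6 boundary matrix has rank 5 and Smith normal form diag(1,1,1,1,1).

Boundary ∂_3: C_3 → C_2 sends each 3-simplex σ to the alternating sum Σ_i (−1)^i (σ with its i-th vertex removed). For instance
  ∂[0,3,5,6] = [3,5,6] − [0,5,6] + [0,3,6] − [0,3,5].
As a 6×1 matrix over Z this has rank 1, with invariant factors (1).

From H_k ≅ ker(∂_k) / im(∂_{k+1}) we obtain:

  H_0: rank C_0 − rank ∂_1 = 7 − 6 = 1, and the invariant factors of ∂_1 are all 1, so H_0 ≅ Z.
  H_1: rank ker ∂_1 − rank ∂_2 = (12 − 6) − 5 = 1, and the invariant factors of ∂_2 are all 1, so H_1 ≅ Z.
  H_2: rank ker ∂_2 − rank ∂_3 = (6 − 5) − 1 = 0, and the invariant factors of ∂_3 are all 1, so H_2 ≅ 0.
  H_3: rank ker ∂_3 − rank ∂_4 = (1 − 1) − 0 = 0, and there is no ∂_4, so H_3 ≅ 0.

H_0 = Z,  H_1 = Z,  H_2 = 0,  H_3 = 0.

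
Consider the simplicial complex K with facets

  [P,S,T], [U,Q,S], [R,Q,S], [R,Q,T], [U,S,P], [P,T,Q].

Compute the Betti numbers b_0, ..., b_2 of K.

Fix the vertex order P < Q < R < S < T < U and write every simplex with vertices in increasing order. Then dim K = 2 and the simplices of K are:

  0-simplices (6): P, Q, R, S, T, U
  1-simplices (12): PQ, PS, PT, PU, QR, QS, QT, QU, RS, RT, ST, SU
  2-simplices (6): PQT, PST, PSU, QRS, QRT, QSU

Hence C_0 ≅ Z^6, C_1 ≅ Z^12, C_2 ≅ Z^6.

Boundary ∂_1: C_1 → C_0 maps an edge to its endpoints' difference, ∂[p,q] = q − p. For instance
  ∂RT = T − R.
As a 6×12 matrix over Z this has rank 5, with invariant factors (1,1,1,1,1).

∂_2: C_2 → C_1 maps a triangle to the signed sum of its edges. For instance
  ∂QSU = SU − QU + QS,
  ∂QRT = RT − QT + QR.
As a 12×6 matrix over Z this has rank 6, with invariant factors (1,1,1,1,1,1).

From H_k ≅ ker(∂_k) / im(∂_{k+1}) we obtain:

  H_0: rank C_0 − rank ∂_1 = 6 − 5 = 1, and the invariant factors of ∂_1 are all 1, so H_0 = Z.
  H_1: rank ker ∂_1 − rank ∂_2 = (12 − 5) − 6 = 1, and the invariant factors of ∂_2 are all 1, so H_1 = Z.
  H_2: rank ker ∂_2 − rank ∂_3 = (6 − 6) − 0 = 0, and there is no ∂_3, so H_2 = 0.

Hence the Betti numbers are b_0 = 1, b_1 = 1, b_2 = 0.

b_0 = 1, b_1 = 1, b_2 = 0.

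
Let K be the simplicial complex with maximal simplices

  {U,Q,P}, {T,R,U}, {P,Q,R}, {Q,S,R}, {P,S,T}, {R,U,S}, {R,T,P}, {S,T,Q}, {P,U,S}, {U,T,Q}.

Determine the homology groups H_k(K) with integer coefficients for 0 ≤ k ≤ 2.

H_0 ≅ Z,  H_1 ≅ Z/2,  H_2 = 0.

Take the total order P < Q < R < S < T < U on the vertex set. Then K (dimension 2) consists of the simplices:

  0-simplices (6): P, Q, R, S, T, U
  1-simplices (15): PQ, PR, PS, PT, PU, QR, QS, QT, QU, RS, RT, RU, ST, SU, TU
  2-simplices (10): PQR, PQU, PRT, PST, PSU, QRS, QST, QTU, RSU, RTU

so the chain groups are C_0 ≅ Z^6, C_1 ≅ Z^15, C_2 ≅ Z^10.

Boundary ∂_1: C_1 → C_0 is given by ∂[p,q] = [q] − [p]. For instance
  ∂PU = U − P.
This gives a 6×15 integer matrix of rank 5; reducing to Smith normal form yields diagonal entries (1,1,1,1,1).

Boundary ∂_2: C_2 → C_1 acts by ∂[p,q,r] = [q,r] − [p,r] + [p,q]. For instance
  ∂QTU = TU − QU + QT,
  ∂QRS = RS − QS + QR.
As a 15×10 matrix over Z this has rank 10, with invariant factors (1,1,1,1,1,1,1,1,1,2).

Now H_k = ker ∂_k / im ∂_{k+1}, so:

  H_0: rank C_0 − rank ∂_1 = 6 − 5 = 1, and the invariant factors of ∂_1 are all 1, so H_0 = Z.
  H_1: rank ker ∂_1 − rank ∂_2 = (15 − 5) − 10 = 0, and ∂_2 has invariant factor 2 > 1, so H_1 = Z/2.
  H_2: rank ker ∂_2 − rank ∂_3 = (10 − 10) − 0 = 0, and there is no ∂_3, so H_2 = 0.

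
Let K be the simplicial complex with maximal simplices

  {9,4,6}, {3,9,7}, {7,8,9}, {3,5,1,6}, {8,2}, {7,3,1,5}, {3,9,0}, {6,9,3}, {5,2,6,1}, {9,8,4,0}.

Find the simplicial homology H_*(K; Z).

We work with the vertex ordering 0 < 1 < 2 < 3 < 4 < 5 < 6 < 7 < 8 < 9. The simplices of K, each written with vertices in increasing order, are:

  0-simplices (10): [0], [1], [2], [3], [4], [5], [6], [7], [8], [9]
  1-simplices (25): (25 of them)
  2-simplices (19): (19 of them)
  3-simplices (4): [0,4,8,9], [1,2,5,6], [1,3,5,6], [1,3,5,7]

giving chain groups C_0 ≅ Z^10, C_1 ≅ Z^25, C_2 ≅ Z^19, C_3 ≅ Z^4.

∂_1: C_1 → C_0 sends each edge [p,q] (with p < q) to q − p. For instance
  ∂[1,5] = [5] − [1].
This gives a 10×25 integer matrix of rank 9; reducing to Smith normal form yields diagonal entries (1,1,1,1,1,1,1,1,1).

The boundary map ∂_2: C_2 → C_1 maps a triangle to the signed sum of its edges. For instance
  ∂[3,5,6] = [5,6] − [3,6] + [3,5],
  ∂[0,3,9] = [3,9] − [0,9] + [0,3].
The resulting 25×19 matrix has rank 15, and its Smith normal form has invariant factors (1,1,1,1,1,1,1,1,1,1,1,1,1,1,1).

∂_3: C_3 → C_2 sends each 3-simplex σ to the alternating sum Σ_i (−1)^i (σ with its i-th vertex removed). For instance
  ∂[0,4,8,9] = [4,8,9] − [0,8,9] + [0,4,9] − [0,4,8],
  ∂[1,2,5,6] = [2,5,6] − [1,5,6] + [1,2,6] − [1,2,5].
As a 19×4 matrix over Z this has rank 4, with invariant factors (1,1,1,1).

Reading off H_k = ker ∂_k / im ∂_{k+1}:

  H_0: rank C_0 − rank ∂_1 = 10 − 9 = 1, and the invariant factors of ∂_1 are all 1, so H_0 ≅ Z.
  H_1: rank ker ∂_1 − rank ∂_2 = (25 − 9) − 15 = 1, and the invariant factors of ∂_2 are all 1, so H_1 ≅ Z.
  H_2: rank ker ∂_2 − rank ∂_3 = (19 − 15) − 4 = 0, and the invariant factors of ∂_3 are all 1, so H_2 ≅ 0.
  H_3: rank ker ∂_3 − rank ∂_4 = (4 − 4) − 0 = 0, and there is no ∂_4, so H_3 ≅ 0.

H_0 = Z,  H_1 = Z,  H_2 = 0,  H_3 = 0.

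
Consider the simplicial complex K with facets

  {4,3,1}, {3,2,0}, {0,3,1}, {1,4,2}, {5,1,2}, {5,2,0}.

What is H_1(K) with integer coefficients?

H_1 ≅ Z.

K has 6 vertices, 12 edges, 6 triangles.
rank ∂_1 = 5, rank ∂_2 = 6 ⇒ b_1 = 12 − 5 − 6 = 1; all invariant factors of ∂_2 are 1 so no torsion. So H_1 = Z.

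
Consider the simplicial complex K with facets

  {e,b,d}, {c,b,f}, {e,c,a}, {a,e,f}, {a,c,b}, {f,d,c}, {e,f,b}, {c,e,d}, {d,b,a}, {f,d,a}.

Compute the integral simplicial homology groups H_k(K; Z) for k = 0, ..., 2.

H_0 = Z,  H_1 = Z/2Z,  H_2 = 0.

K has 6 vertices, 15 edges, 10 triangles.
rank ∂_0 = 0, rank ∂_1 = 5 ⇒ b_0 = 6 − 0 − 5 = 1; all invariant factors of ∂_1 are 1 so no torsion. So H_0 = Z.
rank ∂_1 = 5, rank ∂_2 = 10 ⇒ b_1 = 15 − 5 − 10 = 0; ∂_2 has invariant factor(s) [2] giving torsion. So H_1 = Z/2Z.
rank ∂_2 = 10, rank ∂_3 = 0 ⇒ b_2 = 10 − 10 − 0 = 0. So H_2 = 0.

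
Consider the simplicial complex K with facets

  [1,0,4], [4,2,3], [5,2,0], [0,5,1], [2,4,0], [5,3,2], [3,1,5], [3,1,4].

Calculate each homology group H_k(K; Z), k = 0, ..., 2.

Take the total order 0 < 1 < 2 < 3 < 4 < 5 on the vertex set. Then K (dimension 2) consists of the simplices:

  0-simplices (6): [0], [1], [2], [3], [4], [5]
  1-simplices (12): [0,1], [0,2], [0,4], [0,5], [1,3], [1,4], [1,5], [2,3], [2,4], [2,5], [3,4], [3,5]
  2-simplices (8): [0,1,4], [0,1,5], [0,2,4], [0,2,5], [1,3,4], [1,3,5], [2,3,4], [2,3,5]

giving chain groups C_0 ≅ Z^6, C_1 ≅ Z^12, C_2 ≅ Z^8.

∂_1: C_1 → C_0 is given by ∂[p,q] = [q] − [p].
The resulting 6×12 matrix has rank 5, and its Smith normal form has invariant factors (1,1,1,1,1).

The boundary map ∂_2: C_2 → C_1 maps a triangle to the signed sum of its edges. For instance
  ∂[1,3,4] = [3,4] − [1,4] + [1,3],
  ∂[0,1,4] = [1,4] − [0,4] + [0,1].
The resulting 12×8 matrix has rank 7, and its Smith normal form has invariant factors (1,1,1,1,1,1,1).

Computing H_k = (kernel of ∂_k) / (image of ∂_{k+1}):

  H_0: rank C_0 − rank ∂_1 = 6 − 5 = 1, and the invariant factors of ∂_1 are all 1, so H_0 ≅ Z.
  H_1: rank ker ∂_1 − rank ∂_2 = (12 − 5) − 7 = 0, and the invariant factors of ∂_2 are all 1, so H_1 ≅ 0.
  H_2: rank ker ∂_2 − rank ∂_3 = (8 − 7) − 0 = 1, and there is no ∂_3, so H_2 ≅ Z.

H_0 ≅ Z,  H_1 = 0,  H_2 ≅ Z.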